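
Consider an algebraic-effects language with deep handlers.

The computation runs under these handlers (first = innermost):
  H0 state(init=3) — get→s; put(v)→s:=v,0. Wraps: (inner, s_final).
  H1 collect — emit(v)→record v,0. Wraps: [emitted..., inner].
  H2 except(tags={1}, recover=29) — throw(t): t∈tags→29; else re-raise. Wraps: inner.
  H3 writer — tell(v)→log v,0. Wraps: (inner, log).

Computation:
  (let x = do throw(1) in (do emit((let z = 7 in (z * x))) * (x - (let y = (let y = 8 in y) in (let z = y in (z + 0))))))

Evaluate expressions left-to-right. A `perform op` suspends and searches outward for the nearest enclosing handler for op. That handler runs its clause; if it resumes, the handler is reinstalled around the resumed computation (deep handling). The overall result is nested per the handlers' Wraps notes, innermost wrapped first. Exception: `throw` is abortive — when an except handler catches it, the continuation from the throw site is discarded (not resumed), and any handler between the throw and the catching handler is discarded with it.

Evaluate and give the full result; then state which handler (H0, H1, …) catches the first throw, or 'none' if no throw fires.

Answer: (29, ()) ; first throw caught by: H2

Working:
throw(1) @ H2 caught ⇒ 29
H3 returns (29, ())
= (29, ())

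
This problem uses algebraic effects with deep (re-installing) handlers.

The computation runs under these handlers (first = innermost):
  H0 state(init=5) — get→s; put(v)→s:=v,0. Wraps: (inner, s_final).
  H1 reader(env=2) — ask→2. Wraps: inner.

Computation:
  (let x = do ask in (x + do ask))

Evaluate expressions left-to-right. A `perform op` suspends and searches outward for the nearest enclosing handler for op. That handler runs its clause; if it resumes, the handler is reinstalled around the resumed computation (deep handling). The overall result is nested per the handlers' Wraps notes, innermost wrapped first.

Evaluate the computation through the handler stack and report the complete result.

Evaluation trace:
ask @ H1 ⇒ 2
ask @ H1 ⇒ 2
H0 returns (4, 5)
H1 returns (4, 5)
= (4, 5)

Answer: (4, 5)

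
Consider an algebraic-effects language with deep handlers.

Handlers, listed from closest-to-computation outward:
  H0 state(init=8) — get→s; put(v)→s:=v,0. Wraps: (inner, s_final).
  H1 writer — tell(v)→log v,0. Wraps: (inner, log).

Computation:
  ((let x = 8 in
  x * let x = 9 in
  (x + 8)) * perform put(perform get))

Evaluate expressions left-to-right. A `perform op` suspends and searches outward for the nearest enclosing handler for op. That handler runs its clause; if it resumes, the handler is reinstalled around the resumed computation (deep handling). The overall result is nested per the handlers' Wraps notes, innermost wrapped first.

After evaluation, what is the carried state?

Working:
get @ H0 ⇒ 8
put(8) @ H0 ⇒ s:=8
H0 returns (0, 8)
H1 returns ((0, 8), ())
= ((0, 8), ())

Answer: 8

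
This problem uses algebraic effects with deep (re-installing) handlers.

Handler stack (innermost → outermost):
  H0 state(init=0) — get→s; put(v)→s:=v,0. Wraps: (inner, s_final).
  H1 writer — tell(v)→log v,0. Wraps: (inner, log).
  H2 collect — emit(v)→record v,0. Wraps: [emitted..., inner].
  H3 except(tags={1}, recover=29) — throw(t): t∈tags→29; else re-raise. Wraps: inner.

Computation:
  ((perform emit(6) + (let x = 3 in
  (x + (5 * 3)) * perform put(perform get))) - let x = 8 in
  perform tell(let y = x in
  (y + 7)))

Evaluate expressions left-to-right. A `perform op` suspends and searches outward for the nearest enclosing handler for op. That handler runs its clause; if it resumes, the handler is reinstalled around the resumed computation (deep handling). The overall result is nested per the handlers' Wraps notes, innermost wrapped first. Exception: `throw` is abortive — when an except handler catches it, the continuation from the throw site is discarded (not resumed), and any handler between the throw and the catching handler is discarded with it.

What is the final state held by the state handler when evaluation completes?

Step-by-step:
emit(6) @ H2 ⇒ out+=6
get @ H0 ⇒ 0
put(0) @ H0 ⇒ s:=0
tell(15) @ H1 ⇒ log+=15
H0 returns (0, 0)
H1 returns ((0, 0), (15))
H2 returns [6, ((0, 0), (15))]
H3 returns [6, ((0, 0), (15))]
= [6, ((0, 0), (15))]

Answer: 0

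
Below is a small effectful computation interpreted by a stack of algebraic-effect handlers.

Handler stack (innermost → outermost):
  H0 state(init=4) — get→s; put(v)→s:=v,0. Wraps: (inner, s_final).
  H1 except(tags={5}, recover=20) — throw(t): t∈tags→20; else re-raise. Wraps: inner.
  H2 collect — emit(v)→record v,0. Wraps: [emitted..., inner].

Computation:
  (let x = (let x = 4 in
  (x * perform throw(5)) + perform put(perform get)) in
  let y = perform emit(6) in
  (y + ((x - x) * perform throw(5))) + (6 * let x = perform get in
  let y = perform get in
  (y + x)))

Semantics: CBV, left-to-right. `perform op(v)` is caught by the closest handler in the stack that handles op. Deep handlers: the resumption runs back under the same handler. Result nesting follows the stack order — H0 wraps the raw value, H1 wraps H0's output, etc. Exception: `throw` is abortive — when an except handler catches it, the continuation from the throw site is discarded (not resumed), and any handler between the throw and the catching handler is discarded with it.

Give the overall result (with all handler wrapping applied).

Step-by-step:
throw(5) @ H1 caught ⇒ 20
H2 returns [20]
= [20]

Answer: [20]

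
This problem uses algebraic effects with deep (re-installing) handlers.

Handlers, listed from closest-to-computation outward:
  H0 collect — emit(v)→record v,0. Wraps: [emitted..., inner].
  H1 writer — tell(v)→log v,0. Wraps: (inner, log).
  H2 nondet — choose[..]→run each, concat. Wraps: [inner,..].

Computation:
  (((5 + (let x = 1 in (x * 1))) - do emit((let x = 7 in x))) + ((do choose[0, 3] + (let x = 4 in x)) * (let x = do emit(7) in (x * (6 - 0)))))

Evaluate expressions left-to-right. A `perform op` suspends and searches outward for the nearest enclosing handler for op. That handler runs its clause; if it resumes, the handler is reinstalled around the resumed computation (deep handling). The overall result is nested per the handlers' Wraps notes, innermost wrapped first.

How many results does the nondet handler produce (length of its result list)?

Answer: 2

Working:
emit(7) @ H0 ⇒ out+=7
choose[0, 3] @ H2
  branch[0] choose=0:
    emit(7) @ H0 ⇒ out+=7
    H0 returns [7, 7, 6]
    H1 returns ([7, 7, 6], ())
    H2 returns [([7, 7, 6], ())]
  branch[1] choose=3:
    emit(7) @ H0 ⇒ out+=7
    H0 returns [7, 7, 6]
    H1 returns ([7, 7, 6], ())
    H2 returns [([7, 7, 6], ())]
= [([7, 7, 6], ()), ([7, 7, 6], ())]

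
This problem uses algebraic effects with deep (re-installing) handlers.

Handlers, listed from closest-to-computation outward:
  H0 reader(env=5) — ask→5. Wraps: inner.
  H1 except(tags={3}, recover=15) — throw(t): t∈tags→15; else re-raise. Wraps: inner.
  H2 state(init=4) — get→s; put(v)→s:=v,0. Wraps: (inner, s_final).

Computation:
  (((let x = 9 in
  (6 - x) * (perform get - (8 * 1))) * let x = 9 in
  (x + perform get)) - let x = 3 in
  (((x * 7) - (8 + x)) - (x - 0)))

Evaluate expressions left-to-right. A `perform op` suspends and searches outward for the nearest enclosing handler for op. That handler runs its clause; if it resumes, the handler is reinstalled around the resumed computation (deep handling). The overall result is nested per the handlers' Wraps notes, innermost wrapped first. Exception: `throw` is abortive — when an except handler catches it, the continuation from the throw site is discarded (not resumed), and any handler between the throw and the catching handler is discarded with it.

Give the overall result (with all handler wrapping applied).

Working:
get @ H2 ⇒ 4
get @ H2 ⇒ 4
H0 returns 149
H1 returns 149
H2 returns (149, 4)
= (149, 4)

Answer: (149, 4)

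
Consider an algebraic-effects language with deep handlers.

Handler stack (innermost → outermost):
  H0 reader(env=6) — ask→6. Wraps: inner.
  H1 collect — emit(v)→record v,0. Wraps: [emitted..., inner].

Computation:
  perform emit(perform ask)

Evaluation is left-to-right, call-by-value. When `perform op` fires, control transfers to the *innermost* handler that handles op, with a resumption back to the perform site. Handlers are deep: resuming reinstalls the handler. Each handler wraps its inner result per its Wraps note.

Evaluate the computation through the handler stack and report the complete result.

Evaluation trace:
ask @ H0 ⇒ 6
emit(6) @ H1 ⇒ out+=6
H0 returns 0
H1 returns [6, 0]
= [6, 0]

Answer: [6, 0]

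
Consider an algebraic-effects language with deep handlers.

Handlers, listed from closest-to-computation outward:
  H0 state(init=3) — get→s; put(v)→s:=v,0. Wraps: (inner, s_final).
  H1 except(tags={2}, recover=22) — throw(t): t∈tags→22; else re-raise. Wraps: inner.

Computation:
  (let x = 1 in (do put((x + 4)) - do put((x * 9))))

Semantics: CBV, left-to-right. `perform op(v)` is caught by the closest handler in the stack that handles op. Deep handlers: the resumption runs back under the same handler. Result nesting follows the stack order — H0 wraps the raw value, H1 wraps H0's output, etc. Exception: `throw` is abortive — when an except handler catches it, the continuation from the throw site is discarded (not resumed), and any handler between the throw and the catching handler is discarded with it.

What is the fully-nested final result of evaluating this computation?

Answer: (0, 9)

Step-by-step:
put(5) @ H0 ⇒ s:=5
put(9) @ H0 ⇒ s:=9
H0 returns (0, 9)
H1 returns (0, 9)
= (0, 9)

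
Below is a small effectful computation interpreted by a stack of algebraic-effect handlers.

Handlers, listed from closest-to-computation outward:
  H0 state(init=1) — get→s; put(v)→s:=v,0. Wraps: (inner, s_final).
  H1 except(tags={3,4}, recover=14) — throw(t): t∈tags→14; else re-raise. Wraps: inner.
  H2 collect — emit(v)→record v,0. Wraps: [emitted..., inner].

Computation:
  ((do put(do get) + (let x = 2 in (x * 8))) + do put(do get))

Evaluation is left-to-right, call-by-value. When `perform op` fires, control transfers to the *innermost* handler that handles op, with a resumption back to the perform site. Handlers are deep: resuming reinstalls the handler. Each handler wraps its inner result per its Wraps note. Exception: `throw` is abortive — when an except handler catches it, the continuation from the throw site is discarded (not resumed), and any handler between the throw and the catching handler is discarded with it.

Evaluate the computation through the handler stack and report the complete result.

Step-by-step:
get @ H0 ⇒ 1
put(1) @ H0 ⇒ s:=1
get @ H0 ⇒ 1
put(1) @ H0 ⇒ s:=1
H0 returns (16, 1)
H1 returns (16, 1)
H2 returns [(16, 1)]
= [(16, 1)]

Answer: [(16, 1)]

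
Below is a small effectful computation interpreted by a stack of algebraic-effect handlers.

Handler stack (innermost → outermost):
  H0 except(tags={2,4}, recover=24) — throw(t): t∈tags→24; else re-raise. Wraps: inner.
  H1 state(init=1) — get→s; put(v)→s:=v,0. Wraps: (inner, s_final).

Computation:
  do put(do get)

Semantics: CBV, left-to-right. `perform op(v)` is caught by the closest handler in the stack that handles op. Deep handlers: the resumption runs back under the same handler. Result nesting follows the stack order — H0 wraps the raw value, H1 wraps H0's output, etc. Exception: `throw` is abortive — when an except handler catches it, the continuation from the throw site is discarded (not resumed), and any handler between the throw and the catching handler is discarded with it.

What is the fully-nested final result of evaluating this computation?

Answer: (0, 1)

Step-by-step:
get @ H1 ⇒ 1
put(1) @ H1 ⇒ s:=1
H0 returns 0
H1 returns (0, 1)
= (0, 1)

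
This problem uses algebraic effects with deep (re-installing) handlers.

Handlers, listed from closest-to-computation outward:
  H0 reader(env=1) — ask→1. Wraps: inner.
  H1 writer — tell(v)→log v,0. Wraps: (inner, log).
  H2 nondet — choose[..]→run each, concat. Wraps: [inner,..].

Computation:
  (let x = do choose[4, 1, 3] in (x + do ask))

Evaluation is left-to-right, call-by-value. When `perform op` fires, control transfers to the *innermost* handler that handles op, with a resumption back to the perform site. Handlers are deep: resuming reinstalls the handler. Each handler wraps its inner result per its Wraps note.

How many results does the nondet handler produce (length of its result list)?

Step-by-step:
choose[4, 1, 3] @ H2
  branch[0] choose=4:
    ask @ H0 ⇒ 1
    H0 returns 5
    H1 returns (5, ())
    H2 returns [(5, ())]
  branch[1] choose=1:
    ask @ H0 ⇒ 1
    H0 returns 2
    H1 returns (2, ())
    H2 returns [(2, ())]
  branch[2] choose=3:
    ask @ H0 ⇒ 1
    H0 returns 4
    H1 returns (4, ())
    H2 returns [(4, ())]
= [(5, ()), (2, ()), (4, ())]

Answer: 3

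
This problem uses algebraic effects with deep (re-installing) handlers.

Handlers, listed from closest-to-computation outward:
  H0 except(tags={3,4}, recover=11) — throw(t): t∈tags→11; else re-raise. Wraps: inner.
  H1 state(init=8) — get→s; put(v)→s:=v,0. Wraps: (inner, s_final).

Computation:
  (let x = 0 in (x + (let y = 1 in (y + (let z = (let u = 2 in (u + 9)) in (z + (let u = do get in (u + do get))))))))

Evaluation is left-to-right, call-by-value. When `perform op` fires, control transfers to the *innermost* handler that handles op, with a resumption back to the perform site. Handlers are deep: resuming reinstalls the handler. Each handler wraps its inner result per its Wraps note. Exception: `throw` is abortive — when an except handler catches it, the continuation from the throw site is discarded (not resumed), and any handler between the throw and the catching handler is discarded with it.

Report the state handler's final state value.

Answer: 8

Step-by-step:
get @ H1 ⇒ 8
get @ H1 ⇒ 8
H0 returns 28
H1 returns (28, 8)
= (28, 8)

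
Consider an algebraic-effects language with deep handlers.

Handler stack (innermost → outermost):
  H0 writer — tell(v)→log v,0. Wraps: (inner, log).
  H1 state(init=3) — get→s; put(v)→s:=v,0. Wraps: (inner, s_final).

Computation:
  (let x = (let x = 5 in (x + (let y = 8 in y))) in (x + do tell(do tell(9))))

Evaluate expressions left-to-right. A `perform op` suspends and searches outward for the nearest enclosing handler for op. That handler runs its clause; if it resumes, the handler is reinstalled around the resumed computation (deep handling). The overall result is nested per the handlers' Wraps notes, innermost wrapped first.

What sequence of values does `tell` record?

Answer: (9, 0)

Working:
tell(9) @ H0 ⇒ log+=9
tell(0) @ H0 ⇒ log+=0
H0 returns (13, (9, 0))
H1 returns ((13, (9, 0)), 3)
= ((13, (9, 0)), 3)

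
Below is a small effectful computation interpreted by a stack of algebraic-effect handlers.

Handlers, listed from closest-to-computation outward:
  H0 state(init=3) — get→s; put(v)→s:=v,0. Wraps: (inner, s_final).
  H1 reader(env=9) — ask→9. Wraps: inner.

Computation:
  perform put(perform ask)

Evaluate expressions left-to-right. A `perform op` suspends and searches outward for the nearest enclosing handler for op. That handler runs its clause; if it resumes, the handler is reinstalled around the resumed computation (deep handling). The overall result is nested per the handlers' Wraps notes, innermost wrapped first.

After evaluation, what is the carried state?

Working:
ask @ H1 ⇒ 9
put(9) @ H0 ⇒ s:=9
H0 returns (0, 9)
H1 returns (0, 9)
= (0, 9)

Answer: 9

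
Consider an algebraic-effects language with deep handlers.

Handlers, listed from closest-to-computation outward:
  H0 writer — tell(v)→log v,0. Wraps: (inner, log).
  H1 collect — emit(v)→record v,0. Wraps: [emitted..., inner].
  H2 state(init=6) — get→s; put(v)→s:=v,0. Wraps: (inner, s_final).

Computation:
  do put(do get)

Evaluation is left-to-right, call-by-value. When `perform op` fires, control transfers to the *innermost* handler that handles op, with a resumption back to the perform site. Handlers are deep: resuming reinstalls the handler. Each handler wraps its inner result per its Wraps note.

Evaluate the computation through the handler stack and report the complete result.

Answer: ([(0, ())], 6)

Evaluation trace:
get @ H2 ⇒ 6
put(6) @ H2 ⇒ s:=6
H0 returns (0, ())
H1 returns [(0, ())]
H2 returns ([(0, ())], 6)
= ([(0, ())], 6)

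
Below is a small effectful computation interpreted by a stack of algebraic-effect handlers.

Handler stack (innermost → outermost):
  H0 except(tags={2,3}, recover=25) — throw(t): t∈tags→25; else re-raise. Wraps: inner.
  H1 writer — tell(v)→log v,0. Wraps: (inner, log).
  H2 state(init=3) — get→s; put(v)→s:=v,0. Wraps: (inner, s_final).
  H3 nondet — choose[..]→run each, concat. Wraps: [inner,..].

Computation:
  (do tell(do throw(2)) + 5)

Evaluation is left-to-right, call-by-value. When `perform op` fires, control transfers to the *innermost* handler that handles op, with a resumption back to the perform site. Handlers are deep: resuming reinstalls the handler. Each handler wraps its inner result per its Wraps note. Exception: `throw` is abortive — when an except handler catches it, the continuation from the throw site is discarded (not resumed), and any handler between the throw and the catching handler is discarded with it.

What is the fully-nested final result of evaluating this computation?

Answer: [((25, ()), 3)]

Working:
throw(2) @ H0 caught ⇒ 25
H1 returns (25, ())
H2 returns ((25, ()), 3)
H3 returns [((25, ()), 3)]
= [((25, ()), 3)]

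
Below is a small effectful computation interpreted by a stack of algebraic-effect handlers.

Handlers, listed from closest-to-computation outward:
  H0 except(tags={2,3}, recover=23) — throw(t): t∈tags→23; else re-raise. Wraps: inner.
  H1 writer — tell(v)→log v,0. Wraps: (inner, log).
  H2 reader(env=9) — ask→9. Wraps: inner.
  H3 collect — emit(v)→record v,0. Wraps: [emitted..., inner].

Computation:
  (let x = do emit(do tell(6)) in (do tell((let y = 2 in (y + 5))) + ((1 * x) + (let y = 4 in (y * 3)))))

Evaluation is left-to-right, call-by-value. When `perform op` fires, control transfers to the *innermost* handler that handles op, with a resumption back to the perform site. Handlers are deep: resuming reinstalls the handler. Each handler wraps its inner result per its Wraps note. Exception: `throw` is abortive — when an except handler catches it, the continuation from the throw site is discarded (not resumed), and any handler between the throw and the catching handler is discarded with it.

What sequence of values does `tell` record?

Evaluation trace:
tell(6) @ H1 ⇒ log+=6
emit(0) @ H3 ⇒ out+=0
tell(7) @ H1 ⇒ log+=7
H0 returns 12
H1 returns (12, (6, 7))
H2 returns (12, (6, 7))
H3 returns [0, (12, (6, 7))]
= [0, (12, (6, 7))]

Answer: (6, 7)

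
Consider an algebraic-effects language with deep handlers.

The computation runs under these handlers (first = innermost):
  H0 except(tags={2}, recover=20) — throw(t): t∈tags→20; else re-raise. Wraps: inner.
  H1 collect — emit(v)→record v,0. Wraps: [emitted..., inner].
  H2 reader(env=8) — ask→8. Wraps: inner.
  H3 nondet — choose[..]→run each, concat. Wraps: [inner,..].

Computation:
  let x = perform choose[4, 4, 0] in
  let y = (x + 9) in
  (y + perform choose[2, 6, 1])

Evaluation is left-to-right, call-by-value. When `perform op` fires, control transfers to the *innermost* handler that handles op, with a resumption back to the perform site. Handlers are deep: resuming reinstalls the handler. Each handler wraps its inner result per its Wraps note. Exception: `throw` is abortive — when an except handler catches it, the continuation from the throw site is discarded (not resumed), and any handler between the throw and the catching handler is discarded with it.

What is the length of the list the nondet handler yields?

Answer: 9

Working:
choose[4, 4, 0] @ H3
  branch[0] choose=4:
    choose[2, 6, 1] @ H3
      branch[0] choose=2:
        H0 returns 15
        H1 returns [15]
        H2 returns [15]
        H3 returns [[15]]
      branch[1] choose=6:
        H0 returns 19
        H1 returns [19]
        H2 returns [19]
        H3 returns [[19]]
      branch[2] choose=1:
        H0 returns 14
        H1 returns [14]
        H2 returns [14]
        H3 returns [[14]]
  branch[1] choose=4:
    choose[2, 6, 1] @ H3
      branch[0] choose=2:
        H0 returns 15
        H1 returns [15]
        H2 returns [15]
        H3 returns [[15]]
      branch[1] choose=6:
        H0 returns 19
        H1 returns [19]
        H2 returns [19]
        H3 returns [[19]]
      branch[2] choose=1:
        H0 returns 14
        H1 returns [14]
        H2 returns [14]
        H3 returns [[14]]
  branch[2] choose=0:
    choose[2, 6, 1] @ H3
      branch[0] choose=2:
        H0 returns 11
        H1 returns [11]
        H2 returns [11]
        H3 returns [[11]]
      branch[1] choose=6:
        H0 returns 15
        H1 returns [15]
        H2 returns [15]
        H3 returns [[15]]
      branch[2] choose=1:
        H0 returns 10
        H1 returns [10]
        H2 returns [10]
        H3 returns [[10]]
= [[15], [19], [14], [15], [19], [14], [11], [15], [10]]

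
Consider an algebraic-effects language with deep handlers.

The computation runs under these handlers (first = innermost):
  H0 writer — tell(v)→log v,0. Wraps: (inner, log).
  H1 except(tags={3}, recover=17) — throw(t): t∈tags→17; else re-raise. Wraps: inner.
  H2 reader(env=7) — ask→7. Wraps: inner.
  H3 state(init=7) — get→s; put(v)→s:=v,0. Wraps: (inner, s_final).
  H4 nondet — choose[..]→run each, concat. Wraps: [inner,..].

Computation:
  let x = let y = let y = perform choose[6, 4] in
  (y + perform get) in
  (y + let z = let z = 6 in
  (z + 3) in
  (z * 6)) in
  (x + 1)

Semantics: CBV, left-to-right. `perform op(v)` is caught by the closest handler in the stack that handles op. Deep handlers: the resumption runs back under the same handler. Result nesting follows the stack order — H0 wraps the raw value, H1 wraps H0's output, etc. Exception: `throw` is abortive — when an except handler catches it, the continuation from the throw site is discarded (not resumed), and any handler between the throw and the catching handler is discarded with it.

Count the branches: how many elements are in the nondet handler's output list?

Answer: 2

Evaluation trace:
choose[6, 4] @ H4
  branch[0] choose=6:
    get @ H3 ⇒ 7
    H0 returns (68, ())
    H1 returns (68, ())
    H2 returns (68, ())
    H3 returns ((68, ()), 7)
    H4 returns [((68, ()), 7)]
  branch[1] choose=4:
    get @ H3 ⇒ 7
    H0 returns (66, ())
    H1 returns (66, ())
    H2 returns (66, ())
    H3 returns ((66, ()), 7)
    H4 returns [((66, ()), 7)]
= [((68, ()), 7), ((66, ()), 7)]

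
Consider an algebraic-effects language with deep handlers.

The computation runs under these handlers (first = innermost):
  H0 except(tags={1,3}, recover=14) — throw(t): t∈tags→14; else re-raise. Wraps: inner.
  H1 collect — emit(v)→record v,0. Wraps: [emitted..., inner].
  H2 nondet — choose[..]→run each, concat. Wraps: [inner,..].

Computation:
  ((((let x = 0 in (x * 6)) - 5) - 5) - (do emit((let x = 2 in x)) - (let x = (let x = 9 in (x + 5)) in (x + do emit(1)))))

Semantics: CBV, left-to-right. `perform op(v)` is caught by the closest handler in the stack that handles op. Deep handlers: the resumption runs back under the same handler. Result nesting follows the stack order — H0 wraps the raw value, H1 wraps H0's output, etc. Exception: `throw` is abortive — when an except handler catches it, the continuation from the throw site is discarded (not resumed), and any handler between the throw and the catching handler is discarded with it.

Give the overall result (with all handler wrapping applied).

Working:
emit(2) @ H1 ⇒ out+=2
emit(1) @ H1 ⇒ out+=1
H0 returns 4
H1 returns [2, 1, 4]
H2 returns [[2, 1, 4]]
= [[2, 1, 4]]

Answer: [[2, 1, 4]]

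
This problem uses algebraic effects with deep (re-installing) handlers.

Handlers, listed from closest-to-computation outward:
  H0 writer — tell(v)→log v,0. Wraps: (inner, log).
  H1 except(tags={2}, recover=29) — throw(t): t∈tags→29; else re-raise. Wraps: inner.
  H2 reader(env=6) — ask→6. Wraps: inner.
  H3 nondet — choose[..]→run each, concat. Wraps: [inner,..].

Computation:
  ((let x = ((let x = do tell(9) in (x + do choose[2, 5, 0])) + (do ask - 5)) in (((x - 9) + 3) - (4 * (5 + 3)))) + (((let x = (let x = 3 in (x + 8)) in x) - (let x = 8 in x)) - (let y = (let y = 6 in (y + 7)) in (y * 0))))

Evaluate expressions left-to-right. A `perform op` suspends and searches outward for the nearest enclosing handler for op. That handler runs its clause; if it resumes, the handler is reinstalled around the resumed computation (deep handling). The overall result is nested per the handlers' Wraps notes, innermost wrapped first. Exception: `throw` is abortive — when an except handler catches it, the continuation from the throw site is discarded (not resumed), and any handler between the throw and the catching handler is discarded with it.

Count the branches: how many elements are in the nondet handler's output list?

Evaluation trace:
tell(9) @ H0 ⇒ log+=9
choose[2, 5, 0] @ H3
  branch[0] choose=2:
    ask @ H2 ⇒ 6
    H0 returns (-32, (9))
    H1 returns (-32, (9))
    H2 returns (-32, (9))
    H3 returns [(-32, (9))]
  branch[1] choose=5:
    ask @ H2 ⇒ 6
    H0 returns (-29, (9))
    H1 returns (-29, (9))
    H2 returns (-29, (9))
    H3 returns [(-29, (9))]
  branch[2] choose=0:
    ask @ H2 ⇒ 6
    H0 returns (-34, (9))
    H1 returns (-34, (9))
    H2 returns (-34, (9))
    H3 returns [(-34, (9))]
= [(-32, (9)), (-29, (9)), (-34, (9))]

Answer: 3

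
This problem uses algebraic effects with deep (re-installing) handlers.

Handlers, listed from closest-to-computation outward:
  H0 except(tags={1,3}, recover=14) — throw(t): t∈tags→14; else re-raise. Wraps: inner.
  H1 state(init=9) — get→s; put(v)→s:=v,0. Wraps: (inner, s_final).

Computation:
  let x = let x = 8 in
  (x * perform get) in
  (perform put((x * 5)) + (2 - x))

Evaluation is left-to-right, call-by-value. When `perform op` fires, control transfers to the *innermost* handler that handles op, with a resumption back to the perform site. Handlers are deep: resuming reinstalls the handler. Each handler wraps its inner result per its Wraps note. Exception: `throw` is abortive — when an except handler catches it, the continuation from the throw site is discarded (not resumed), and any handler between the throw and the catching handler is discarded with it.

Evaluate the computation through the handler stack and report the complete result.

Evaluation trace:
get @ H1 ⇒ 9
put(360) @ H1 ⇒ s:=360
H0 returns -70
H1 returns (-70, 360)
= (-70, 360)

Answer: (-70, 360)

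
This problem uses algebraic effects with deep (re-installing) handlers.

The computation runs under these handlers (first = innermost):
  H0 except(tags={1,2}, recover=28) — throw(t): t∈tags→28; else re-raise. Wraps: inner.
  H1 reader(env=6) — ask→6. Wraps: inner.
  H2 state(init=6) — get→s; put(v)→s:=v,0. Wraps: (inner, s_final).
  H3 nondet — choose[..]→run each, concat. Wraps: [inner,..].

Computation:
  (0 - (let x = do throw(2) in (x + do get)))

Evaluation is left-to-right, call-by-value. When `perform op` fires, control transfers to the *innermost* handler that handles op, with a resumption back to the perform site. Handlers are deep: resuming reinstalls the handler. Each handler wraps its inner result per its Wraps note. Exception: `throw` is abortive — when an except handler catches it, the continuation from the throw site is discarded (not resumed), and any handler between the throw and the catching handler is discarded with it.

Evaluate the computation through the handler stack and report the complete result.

Answer: [(28, 6)]

Evaluation trace:
throw(2) @ H0 caught ⇒ 28
H1 returns 28
H2 returns (28, 6)
H3 returns [(28, 6)]
= [(28, 6)]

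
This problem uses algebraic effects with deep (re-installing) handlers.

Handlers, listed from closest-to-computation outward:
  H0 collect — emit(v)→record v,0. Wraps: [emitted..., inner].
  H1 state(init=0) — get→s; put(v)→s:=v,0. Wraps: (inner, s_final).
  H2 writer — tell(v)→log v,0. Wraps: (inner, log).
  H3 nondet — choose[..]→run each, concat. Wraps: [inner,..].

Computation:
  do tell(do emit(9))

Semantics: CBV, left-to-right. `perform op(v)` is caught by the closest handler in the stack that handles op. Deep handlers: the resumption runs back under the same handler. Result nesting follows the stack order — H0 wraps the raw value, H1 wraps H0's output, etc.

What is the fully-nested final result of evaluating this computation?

Working:
emit(9) @ H0 ⇒ out+=9
tell(0) @ H2 ⇒ log+=0
H0 returns [9, 0]
H1 returns ([9, 0], 0)
H2 returns (([9, 0], 0), (0))
H3 returns [(([9, 0], 0), (0))]
= [(([9, 0], 0), (0))]

Answer: [(([9, 0], 0), (0))]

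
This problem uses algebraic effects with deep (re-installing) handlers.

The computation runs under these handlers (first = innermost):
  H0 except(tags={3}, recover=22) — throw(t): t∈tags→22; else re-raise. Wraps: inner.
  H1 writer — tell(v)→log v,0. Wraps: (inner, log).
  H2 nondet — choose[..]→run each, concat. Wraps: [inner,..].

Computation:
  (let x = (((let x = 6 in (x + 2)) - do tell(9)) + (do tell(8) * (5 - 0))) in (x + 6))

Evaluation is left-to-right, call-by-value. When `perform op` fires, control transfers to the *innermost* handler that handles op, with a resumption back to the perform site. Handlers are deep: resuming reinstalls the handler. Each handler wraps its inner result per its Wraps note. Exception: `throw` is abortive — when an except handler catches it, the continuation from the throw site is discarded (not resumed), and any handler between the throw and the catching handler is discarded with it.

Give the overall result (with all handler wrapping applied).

Answer: [(14, (9, 8))]

Working:
tell(9) @ H1 ⇒ log+=9
tell(8) @ H1 ⇒ log+=8
H0 returns 14
H1 returns (14, (9, 8))
H2 returns [(14, (9, 8))]
= [(14, (9, 8))]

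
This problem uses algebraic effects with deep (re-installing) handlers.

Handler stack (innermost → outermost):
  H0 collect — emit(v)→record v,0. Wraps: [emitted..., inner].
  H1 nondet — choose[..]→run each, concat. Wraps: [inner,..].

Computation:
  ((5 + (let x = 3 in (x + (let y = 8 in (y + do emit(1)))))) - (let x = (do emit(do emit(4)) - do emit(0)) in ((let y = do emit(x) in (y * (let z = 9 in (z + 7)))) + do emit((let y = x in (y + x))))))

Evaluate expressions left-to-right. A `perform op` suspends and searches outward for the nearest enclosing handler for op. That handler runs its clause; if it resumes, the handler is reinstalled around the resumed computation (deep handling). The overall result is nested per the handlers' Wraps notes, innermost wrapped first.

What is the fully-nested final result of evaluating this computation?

Answer: [[1, 4, 0, 0, 0, 0, 16]]

Evaluation trace:
emit(1) @ H0 ⇒ out+=1
emit(4) @ H0 ⇒ out+=4
emit(0) @ H0 ⇒ out+=0
emit(0) @ H0 ⇒ out+=0
emit(0) @ H0 ⇒ out+=0
emit(0) @ H0 ⇒ out+=0
H0 returns [1, 4, 0, 0, 0, 0, 16]
H1 returns [[1, 4, 0, 0, 0, 0, 16]]
= [[1, 4, 0, 0, 0, 0, 16]]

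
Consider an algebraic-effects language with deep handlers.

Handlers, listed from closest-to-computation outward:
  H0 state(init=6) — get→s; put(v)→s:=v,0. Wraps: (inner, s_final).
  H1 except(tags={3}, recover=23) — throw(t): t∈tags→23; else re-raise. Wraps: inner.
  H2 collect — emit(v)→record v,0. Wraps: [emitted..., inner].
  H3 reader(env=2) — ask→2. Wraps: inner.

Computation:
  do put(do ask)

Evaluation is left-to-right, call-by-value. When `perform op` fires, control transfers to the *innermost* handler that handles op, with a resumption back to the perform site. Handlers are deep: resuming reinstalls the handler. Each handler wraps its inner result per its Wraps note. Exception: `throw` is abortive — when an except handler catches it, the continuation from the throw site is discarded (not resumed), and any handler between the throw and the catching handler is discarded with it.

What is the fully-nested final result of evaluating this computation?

Evaluation trace:
ask @ H3 ⇒ 2
put(2) @ H0 ⇒ s:=2
H0 returns (0, 2)
H1 returns (0, 2)
H2 returns [(0, 2)]
H3 returns [(0, 2)]
= [(0, 2)]

Answer: [(0, 2)]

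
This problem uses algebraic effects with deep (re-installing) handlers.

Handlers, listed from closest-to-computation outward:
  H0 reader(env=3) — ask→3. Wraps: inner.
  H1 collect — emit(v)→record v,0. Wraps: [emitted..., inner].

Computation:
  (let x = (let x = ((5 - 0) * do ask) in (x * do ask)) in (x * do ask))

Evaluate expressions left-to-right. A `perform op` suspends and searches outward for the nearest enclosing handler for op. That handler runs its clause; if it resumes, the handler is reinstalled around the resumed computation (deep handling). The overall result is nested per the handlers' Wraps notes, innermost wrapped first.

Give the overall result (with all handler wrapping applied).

Evaluation trace:
ask @ H0 ⇒ 3
ask @ H0 ⇒ 3
ask @ H0 ⇒ 3
H0 returns 135
H1 returns [135]
= [135]

Answer: [135]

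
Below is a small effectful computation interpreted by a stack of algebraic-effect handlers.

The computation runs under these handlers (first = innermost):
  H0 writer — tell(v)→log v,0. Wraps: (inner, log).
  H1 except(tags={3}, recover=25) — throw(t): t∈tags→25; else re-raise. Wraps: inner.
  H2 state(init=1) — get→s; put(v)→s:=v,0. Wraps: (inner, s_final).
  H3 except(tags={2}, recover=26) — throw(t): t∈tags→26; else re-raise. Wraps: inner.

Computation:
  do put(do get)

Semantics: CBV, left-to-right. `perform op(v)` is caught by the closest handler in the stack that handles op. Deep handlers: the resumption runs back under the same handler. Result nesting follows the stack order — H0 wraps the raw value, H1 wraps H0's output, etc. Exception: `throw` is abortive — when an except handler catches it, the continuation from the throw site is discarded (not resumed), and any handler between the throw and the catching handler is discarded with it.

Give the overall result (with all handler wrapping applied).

Answer: ((0, ()), 1)

Evaluation trace:
get @ H2 ⇒ 1
put(1) @ H2 ⇒ s:=1
H0 returns (0, ())
H1 returns (0, ())
H2 returns ((0, ()), 1)
H3 returns ((0, ()), 1)
= ((0, ()), 1)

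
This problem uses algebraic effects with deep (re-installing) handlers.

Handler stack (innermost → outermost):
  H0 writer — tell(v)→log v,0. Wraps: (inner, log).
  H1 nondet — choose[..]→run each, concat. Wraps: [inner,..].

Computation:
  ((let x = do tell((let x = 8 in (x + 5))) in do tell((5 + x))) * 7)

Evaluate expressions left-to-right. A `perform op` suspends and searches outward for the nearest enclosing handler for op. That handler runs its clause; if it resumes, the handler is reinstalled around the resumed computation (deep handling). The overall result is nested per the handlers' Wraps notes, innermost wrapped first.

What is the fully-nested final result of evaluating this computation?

Evaluation trace:
tell(13) @ H0 ⇒ log+=13
tell(5) @ H0 ⇒ log+=5
H0 returns (0, (13, 5))
H1 returns [(0, (13, 5))]
= [(0, (13, 5))]

Answer: [(0, (13, 5))]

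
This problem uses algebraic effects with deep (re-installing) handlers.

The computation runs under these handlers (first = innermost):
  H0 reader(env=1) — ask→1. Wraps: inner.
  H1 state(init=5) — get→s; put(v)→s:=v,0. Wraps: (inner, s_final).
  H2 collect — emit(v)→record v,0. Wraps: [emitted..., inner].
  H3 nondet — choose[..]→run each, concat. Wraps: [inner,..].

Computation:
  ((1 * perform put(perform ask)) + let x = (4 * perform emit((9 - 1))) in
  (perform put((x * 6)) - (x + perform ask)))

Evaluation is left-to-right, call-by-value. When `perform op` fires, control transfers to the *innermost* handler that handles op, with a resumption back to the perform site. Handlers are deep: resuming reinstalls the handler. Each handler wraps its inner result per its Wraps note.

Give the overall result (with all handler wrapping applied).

Answer: [[8, (-1, 0)]]

Working:
ask @ H0 ⇒ 1
put(1) @ H1 ⇒ s:=1
emit(8) @ H2 ⇒ out+=8
put(0) @ H1 ⇒ s:=0
ask @ H0 ⇒ 1
H0 returns -1
H1 returns (-1, 0)
H2 returns [8, (-1, 0)]
H3 returns [[8, (-1, 0)]]
= [[8, (-1, 0)]]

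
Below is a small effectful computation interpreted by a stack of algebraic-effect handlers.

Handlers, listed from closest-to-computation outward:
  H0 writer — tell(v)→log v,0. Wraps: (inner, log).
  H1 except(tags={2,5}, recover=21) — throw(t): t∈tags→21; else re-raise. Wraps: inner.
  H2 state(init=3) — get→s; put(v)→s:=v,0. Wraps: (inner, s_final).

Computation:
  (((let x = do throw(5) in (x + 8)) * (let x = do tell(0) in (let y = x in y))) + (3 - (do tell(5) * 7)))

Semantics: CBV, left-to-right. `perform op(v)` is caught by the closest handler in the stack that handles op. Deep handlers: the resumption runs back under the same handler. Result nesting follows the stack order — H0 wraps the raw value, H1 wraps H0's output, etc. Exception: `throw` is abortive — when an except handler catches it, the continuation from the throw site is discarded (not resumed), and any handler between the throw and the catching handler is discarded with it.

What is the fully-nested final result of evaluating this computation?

Step-by-step:
throw(5) @ H1 caught ⇒ 21
H2 returns (21, 3)
= (21, 3)

Answer: (21, 3)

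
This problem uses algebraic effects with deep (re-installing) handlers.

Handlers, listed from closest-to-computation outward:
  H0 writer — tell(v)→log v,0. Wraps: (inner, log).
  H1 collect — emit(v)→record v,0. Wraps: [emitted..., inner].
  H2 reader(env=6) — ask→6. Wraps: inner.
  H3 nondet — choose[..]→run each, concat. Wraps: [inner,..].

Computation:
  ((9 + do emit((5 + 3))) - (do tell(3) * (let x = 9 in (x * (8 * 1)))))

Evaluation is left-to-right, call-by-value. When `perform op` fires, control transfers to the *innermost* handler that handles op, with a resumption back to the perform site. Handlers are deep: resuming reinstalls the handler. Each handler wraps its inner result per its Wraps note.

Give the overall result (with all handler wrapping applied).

Answer: [[8, (9, (3))]]

Step-by-step:
emit(8) @ H1 ⇒ out+=8
tell(3) @ H0 ⇒ log+=3
H0 returns (9, (3))
H1 returns [8, (9, (3))]
H2 returns [8, (9, (3))]
H3 returns [[8, (9, (3))]]
= [[8, (9, (3))]]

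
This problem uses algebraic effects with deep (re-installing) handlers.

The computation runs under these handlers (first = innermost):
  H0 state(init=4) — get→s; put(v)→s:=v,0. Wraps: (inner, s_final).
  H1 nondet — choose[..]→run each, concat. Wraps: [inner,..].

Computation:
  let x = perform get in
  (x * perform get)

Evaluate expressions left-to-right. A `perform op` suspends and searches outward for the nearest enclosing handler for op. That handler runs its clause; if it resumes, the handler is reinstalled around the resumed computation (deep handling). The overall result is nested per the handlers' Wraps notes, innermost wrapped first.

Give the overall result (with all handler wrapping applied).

Answer: [(16, 4)]

Working:
get @ H0 ⇒ 4
get @ H0 ⇒ 4
H0 returns (16, 4)
H1 returns [(16, 4)]
= [(16, 4)]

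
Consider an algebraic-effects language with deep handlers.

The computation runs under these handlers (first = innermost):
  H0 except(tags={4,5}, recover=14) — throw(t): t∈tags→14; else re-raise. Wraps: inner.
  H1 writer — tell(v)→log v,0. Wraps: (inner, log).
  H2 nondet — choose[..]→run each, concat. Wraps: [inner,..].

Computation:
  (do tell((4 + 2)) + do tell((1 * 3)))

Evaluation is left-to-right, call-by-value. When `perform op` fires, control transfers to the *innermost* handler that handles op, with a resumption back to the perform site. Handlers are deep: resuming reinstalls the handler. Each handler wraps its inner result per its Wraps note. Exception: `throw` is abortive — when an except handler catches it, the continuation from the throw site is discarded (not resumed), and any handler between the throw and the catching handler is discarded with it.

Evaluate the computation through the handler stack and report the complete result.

Answer: [(0, (6, 3))]

Evaluation trace:
tell(6) @ H1 ⇒ log+=6
tell(3) @ H1 ⇒ log+=3
H0 returns 0
H1 returns (0, (6, 3))
H2 returns [(0, (6, 3))]
= [(0, (6, 3))]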